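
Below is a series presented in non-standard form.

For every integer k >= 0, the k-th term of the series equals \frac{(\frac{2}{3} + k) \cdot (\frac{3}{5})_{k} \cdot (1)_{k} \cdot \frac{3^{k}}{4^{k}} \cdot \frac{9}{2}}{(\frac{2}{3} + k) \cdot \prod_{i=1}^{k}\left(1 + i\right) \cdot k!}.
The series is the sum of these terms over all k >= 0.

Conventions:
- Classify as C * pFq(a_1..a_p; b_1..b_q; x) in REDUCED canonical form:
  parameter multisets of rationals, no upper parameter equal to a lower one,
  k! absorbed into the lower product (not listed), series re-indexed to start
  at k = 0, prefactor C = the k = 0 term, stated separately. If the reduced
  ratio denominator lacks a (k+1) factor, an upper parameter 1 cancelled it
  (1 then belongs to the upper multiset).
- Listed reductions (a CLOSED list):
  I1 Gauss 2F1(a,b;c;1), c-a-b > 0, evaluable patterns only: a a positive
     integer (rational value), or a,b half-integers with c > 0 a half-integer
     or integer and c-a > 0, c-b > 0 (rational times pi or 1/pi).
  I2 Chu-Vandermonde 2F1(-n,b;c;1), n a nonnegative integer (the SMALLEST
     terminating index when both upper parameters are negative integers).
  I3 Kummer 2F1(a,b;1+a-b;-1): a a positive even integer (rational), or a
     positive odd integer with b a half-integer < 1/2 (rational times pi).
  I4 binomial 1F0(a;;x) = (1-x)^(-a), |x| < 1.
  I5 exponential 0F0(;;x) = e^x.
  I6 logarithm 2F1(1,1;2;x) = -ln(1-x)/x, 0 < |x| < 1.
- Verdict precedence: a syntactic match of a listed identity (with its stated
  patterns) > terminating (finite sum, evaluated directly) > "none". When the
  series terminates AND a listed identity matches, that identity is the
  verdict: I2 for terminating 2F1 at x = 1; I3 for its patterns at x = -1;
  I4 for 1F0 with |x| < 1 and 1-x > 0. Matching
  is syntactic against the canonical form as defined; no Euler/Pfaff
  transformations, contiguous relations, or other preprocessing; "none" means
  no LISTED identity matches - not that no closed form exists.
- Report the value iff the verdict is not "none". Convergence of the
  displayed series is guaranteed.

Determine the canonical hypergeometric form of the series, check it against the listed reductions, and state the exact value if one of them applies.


x = \frac{3}{4} here; the reduced form reads 2F1, upper {\frac{3}{5}, 1}, lower {2}, C = \frac{9}{2}. Verdict: none. A 2F1 with upper {\frac{3}{5}, 1} fits none of I1-I6 at x = \frac{3}{4}; the sum runs forever.

The tell: t_0 being \frac{9}{2}, the two geometric factors (prefactor 9/2) combine into one argument.
Step ratio: r(k) = \frac{3}{4} * (k+\frac{3}{5}) (k+1) / [(k+2) (k+1)] ; factor over Q: parameters, x = \frac{3}{4}, and C = \frac{9}{2}.


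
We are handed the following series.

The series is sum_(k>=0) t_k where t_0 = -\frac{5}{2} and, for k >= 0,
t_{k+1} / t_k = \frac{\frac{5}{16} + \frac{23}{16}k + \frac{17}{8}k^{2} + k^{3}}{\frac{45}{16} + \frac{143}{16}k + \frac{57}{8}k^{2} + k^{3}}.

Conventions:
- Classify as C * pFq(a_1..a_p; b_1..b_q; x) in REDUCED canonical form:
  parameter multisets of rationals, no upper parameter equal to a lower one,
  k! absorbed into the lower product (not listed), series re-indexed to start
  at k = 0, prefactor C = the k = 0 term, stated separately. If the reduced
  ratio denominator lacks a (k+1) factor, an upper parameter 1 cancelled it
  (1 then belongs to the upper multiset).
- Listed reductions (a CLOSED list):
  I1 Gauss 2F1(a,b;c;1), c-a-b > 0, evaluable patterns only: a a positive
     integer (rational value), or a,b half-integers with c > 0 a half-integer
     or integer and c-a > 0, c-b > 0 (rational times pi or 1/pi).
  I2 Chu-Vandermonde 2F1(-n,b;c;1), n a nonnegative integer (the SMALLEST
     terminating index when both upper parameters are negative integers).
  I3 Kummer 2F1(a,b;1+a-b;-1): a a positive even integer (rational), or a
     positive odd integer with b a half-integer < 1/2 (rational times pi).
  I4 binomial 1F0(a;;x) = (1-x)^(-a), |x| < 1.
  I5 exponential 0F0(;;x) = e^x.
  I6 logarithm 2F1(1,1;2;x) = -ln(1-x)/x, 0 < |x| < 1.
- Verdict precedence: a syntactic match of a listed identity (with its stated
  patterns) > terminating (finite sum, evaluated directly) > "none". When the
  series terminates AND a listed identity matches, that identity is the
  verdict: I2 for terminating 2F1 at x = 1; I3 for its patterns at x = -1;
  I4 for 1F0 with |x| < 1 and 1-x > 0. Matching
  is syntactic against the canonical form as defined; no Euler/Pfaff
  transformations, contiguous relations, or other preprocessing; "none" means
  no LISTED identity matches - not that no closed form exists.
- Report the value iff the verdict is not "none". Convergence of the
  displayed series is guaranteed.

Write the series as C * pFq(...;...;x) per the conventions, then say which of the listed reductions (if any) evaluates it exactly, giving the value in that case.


At argument 1: a 2F1 with upper {\frac{5}{8}, 1}, lower {\frac{45}{8}}, scaled by C = -\frac{5}{2}. Verdict: Gauss's theorem (I1) fires (x = 1: the Gamma ratio telescopes since c-a-b = 4 > 0 and a = 1 in Z>0). Hence: -\frac{185}{64}.

Key observation: t_0 being -\frac{5}{2}, cancel k + 1/2 from the displayed ratio first; then prefactor -5/2.
Adjacent-term ratio: r(k) = 1 * (k+\frac{5}{8}) (k+1) / [(k+\frac{45}{8}) (k+1)] ; factor over Q: parameters, x = 1, and C = -\frac{5}{2}.


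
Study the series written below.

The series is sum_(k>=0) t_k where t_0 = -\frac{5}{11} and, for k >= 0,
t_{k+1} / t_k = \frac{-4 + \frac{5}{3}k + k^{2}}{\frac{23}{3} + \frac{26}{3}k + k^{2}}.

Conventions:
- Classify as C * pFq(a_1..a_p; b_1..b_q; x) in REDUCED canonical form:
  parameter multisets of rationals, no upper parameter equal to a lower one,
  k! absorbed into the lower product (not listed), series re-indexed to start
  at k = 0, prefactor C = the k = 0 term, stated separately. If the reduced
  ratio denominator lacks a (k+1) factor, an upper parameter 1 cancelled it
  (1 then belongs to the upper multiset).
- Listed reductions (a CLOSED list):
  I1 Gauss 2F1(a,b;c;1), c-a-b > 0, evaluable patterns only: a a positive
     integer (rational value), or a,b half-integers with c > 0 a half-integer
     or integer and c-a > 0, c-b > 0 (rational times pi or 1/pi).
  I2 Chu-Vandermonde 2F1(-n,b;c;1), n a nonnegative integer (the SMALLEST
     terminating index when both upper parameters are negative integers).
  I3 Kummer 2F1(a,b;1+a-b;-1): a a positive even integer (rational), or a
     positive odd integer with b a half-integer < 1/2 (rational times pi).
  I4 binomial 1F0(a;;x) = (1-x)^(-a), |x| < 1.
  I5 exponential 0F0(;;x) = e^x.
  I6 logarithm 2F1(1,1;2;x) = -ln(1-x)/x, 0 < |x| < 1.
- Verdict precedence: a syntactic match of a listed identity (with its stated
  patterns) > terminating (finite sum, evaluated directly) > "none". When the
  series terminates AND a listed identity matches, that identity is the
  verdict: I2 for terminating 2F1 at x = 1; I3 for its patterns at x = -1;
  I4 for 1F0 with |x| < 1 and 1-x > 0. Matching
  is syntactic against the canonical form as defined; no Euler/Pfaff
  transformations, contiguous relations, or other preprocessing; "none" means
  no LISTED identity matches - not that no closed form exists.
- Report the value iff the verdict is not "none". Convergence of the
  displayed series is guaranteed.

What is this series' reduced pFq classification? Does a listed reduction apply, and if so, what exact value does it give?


At argument 1: a 2F1 with upper {-\frac{4}{3}, 3}, lower {\frac{23}{3}}, scaled by C = -\frac{5}{11}. Verdict: Gauss's theorem (I1) fires (x = 1: the Gamma ratio telescopes since c-a-b = 6 > 0 and a = 3 in Z>0). Its exact value is -\frac{425}{1782}.

Structural cue: t_0 being -\frac{5}{11}, roots of the ratio polynomials (C = -5/11) are the negated parameters.
Step ratio: r(k) = 1 * (k-\frac{4}{3}) (k+3) / [(k+\frac{23}{3}) (k+1)] - poly over poly, x = 1 from leading terms; C = -\frac{5}{11} at k = 0.


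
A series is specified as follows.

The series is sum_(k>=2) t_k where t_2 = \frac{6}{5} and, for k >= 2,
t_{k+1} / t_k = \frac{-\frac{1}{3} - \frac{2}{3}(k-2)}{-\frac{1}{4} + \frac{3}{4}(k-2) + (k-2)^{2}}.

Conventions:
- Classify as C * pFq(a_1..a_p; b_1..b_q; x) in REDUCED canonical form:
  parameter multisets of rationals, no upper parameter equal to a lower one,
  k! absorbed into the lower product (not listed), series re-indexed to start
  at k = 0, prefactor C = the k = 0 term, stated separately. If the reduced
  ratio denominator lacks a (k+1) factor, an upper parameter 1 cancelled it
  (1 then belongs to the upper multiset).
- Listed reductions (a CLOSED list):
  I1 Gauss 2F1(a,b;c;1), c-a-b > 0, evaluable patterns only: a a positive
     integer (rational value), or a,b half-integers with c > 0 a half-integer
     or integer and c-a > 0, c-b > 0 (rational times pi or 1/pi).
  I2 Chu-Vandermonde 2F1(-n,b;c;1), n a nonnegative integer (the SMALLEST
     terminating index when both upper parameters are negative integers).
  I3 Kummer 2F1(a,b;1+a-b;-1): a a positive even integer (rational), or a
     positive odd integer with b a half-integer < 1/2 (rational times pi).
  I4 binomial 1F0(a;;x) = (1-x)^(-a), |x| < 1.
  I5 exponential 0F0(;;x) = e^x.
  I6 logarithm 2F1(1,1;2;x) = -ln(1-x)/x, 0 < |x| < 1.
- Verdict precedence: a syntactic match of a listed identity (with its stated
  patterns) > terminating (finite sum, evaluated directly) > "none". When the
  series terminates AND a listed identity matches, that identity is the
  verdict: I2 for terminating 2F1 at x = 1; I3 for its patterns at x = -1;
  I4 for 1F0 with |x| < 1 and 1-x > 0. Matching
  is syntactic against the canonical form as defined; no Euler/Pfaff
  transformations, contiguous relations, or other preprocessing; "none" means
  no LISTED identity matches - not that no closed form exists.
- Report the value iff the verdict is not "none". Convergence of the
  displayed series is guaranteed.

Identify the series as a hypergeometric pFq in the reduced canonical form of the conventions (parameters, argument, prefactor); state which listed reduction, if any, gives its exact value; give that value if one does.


With C = \frac{6}{5}: the canonical form is 1F1(\frac{1}{2}; -\frac{1}{4}; -\frac{2}{3}). Verdict: none (x = -\frac{2}{3}): each listed identity misses the multisets {\frac{1}{2}} ; {-\frac{1}{4}}.

The tell: from the first term \frac{6}{5}: roots of the ratio polynomials (C = 6/5) are the negated parameters.
Adjacent-term ratio: r(k) = -\frac{2}{3} * (k+\frac{1}{2}) / [(k-\frac{1}{4}) (k+1)] - rational in k, leading ratio -\frac{2}{3}; with t_0 = \frac{6}{5}, classification follows.


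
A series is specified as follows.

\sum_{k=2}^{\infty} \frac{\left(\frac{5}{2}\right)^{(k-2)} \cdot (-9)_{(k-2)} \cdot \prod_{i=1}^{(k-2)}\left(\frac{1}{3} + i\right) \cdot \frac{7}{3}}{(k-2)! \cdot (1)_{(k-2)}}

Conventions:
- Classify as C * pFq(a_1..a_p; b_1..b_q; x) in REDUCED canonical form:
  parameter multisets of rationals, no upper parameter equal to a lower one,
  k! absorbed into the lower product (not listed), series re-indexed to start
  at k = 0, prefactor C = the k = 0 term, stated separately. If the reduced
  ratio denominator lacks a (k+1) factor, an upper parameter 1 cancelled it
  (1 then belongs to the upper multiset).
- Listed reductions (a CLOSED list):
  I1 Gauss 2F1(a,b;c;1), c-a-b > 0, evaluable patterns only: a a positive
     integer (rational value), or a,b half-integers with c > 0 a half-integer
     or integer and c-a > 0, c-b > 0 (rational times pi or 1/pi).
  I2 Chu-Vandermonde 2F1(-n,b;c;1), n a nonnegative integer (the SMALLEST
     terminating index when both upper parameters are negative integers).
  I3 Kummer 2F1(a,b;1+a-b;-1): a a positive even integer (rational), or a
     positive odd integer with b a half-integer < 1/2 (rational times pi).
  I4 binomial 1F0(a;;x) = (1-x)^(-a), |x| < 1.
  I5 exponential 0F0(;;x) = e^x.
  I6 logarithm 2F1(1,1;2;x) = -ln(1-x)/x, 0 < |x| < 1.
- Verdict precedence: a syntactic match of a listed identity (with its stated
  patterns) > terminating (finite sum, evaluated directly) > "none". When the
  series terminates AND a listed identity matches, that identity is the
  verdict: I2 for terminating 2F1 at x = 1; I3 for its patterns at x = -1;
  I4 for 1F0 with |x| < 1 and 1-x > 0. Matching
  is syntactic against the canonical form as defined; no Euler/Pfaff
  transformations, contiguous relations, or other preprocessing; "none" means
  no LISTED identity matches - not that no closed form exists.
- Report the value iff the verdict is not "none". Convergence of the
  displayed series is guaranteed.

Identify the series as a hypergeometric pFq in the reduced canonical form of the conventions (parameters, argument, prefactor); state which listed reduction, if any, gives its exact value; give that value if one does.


First insight: t_0 = \frac{7}{3} here, and the running product (prefactor 7/3) telescopes to a rising factorial.
Adjacent-term ratio: r(k) = \frac{5}{2} * (k-9) (k+\frac{4}{3}) / [(k+1) (k+1)] ; factor over Q: parameters, x = \frac{5}{2}, and C = \frac{7}{3}.

Prefactor \frac{7}{3}, argument \frac{5}{2}: 2F1 with upper {-9, \frac{4}{3}} over lower {1}. Verdict: terminating at k = 9: the factor (-9)_k kills every later term; summing the 10 survivors is exact. Its exact value is -\frac{154617581657}{612220032}.


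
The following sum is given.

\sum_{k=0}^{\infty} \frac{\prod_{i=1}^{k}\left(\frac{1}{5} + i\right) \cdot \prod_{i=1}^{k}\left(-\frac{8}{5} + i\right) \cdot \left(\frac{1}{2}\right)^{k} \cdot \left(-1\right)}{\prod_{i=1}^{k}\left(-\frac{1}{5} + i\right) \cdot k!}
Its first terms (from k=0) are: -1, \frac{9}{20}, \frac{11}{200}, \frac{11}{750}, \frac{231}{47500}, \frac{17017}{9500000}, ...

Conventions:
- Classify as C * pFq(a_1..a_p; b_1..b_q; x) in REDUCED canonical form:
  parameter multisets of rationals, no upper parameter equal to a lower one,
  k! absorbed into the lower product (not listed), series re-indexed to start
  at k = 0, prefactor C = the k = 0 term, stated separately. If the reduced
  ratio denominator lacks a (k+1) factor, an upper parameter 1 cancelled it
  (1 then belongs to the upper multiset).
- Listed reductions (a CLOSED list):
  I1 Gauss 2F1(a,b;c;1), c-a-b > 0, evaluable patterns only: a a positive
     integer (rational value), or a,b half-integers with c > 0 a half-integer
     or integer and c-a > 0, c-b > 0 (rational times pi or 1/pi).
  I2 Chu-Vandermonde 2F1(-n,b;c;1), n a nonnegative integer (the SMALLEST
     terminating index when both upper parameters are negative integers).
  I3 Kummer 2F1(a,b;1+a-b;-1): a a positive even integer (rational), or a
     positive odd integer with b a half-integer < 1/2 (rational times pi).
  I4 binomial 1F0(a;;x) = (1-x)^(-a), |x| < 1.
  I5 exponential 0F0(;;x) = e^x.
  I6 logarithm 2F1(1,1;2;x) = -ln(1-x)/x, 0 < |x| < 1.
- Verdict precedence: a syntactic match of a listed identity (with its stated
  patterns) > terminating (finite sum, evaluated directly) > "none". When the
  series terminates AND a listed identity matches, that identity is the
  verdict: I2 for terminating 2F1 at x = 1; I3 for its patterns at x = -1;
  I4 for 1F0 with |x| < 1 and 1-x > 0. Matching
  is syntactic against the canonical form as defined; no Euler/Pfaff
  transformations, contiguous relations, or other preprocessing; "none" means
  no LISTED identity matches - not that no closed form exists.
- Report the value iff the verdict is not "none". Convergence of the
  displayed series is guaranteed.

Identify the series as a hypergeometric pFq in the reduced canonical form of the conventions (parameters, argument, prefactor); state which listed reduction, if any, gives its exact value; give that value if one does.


At argument \frac{1}{2}: a 2F1 with upper {-\frac{3}{5}, \frac{6}{5}}, lower {\frac{4}{5}}, scaled by C = -1. Verdict: none. No listed pattern accepts 2F1(-\frac{3}{5}, \frac{6}{5}; \frac{4}{5}; \frac{1}{2}).

Key step: from the first term -1: the lower running product (C = -1, x = 1/2) is a rising factorial.
Ratio: r(k) = \frac{1}{2} * (k-\frac{3}{5}) (k+\frac{6}{5}) / [(k+\frac{4}{5}) (k+1)] - rational in k. x = \frac{1}{2}; t_0 = -1; negate the roots.


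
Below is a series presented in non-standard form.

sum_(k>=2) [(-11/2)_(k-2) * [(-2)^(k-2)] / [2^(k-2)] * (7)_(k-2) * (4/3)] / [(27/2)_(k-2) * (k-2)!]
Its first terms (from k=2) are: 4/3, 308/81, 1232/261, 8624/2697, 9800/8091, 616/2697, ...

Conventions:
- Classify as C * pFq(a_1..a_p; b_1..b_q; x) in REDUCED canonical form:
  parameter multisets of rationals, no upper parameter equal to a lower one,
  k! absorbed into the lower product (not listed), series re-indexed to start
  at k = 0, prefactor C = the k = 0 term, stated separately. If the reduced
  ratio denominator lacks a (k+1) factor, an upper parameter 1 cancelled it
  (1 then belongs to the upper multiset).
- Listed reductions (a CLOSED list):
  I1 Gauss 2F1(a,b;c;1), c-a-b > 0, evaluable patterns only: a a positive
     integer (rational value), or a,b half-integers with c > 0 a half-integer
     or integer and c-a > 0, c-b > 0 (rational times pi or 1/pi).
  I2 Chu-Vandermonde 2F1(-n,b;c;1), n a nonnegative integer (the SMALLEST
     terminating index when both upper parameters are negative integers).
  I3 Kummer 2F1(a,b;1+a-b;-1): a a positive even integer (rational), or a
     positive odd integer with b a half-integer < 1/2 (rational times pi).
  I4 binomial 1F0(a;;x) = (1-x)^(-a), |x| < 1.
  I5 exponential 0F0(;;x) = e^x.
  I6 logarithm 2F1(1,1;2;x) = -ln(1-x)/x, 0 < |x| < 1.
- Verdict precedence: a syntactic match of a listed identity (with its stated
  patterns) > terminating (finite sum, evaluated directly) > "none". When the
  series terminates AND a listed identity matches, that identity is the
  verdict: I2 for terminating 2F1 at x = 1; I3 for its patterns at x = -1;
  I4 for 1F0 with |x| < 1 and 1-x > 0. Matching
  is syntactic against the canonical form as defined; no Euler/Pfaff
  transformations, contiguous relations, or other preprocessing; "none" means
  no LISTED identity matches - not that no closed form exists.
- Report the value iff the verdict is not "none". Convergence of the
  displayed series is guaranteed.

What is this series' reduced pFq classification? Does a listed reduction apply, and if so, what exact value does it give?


The tell: from the first term 4/3: the two k-th powers (C = 4/3) combine into one argument.
Ratio: r(k) = (-1) * (k-11/2) (k+7) / [(k+27/2) (k+1)] - rational; roots negated = parameters, x = (-1), C = 4/3.

Prefactor 4/3, argument -1: 2F1 with upper {-11/2, 7} over lower {27/2}. Verdict (x = -1): the Kummer evaluation I3 applies (x = -1; c = 27/2 equals 1+a-b for upper {-11/2, 7}: listed pattern). Exact value: (929553625/201326592) * pi.


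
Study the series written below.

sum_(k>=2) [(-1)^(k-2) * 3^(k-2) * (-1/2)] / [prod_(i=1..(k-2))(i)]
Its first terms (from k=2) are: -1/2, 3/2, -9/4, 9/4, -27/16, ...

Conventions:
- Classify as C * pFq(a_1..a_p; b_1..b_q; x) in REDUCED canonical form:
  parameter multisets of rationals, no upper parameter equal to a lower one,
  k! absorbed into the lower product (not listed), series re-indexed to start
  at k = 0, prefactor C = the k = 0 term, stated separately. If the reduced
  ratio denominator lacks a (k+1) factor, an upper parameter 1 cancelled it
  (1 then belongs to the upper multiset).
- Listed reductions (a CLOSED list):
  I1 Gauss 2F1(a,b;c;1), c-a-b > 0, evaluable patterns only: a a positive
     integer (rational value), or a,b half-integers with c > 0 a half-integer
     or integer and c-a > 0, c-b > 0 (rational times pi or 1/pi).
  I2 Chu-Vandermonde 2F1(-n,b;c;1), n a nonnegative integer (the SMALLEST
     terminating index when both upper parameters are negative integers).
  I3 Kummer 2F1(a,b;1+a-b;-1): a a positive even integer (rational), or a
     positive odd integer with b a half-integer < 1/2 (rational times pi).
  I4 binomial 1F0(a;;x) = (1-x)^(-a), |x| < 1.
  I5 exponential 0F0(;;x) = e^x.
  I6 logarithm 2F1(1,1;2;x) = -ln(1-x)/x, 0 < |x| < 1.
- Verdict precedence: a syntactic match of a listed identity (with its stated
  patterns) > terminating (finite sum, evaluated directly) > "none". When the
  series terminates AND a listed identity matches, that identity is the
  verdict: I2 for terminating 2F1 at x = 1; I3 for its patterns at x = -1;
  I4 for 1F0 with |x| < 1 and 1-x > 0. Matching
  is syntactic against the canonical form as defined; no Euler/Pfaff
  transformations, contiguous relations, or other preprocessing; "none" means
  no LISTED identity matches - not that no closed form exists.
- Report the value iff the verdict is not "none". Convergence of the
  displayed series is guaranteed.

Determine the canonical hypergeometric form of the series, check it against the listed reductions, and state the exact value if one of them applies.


The series (x = -3) is 0F0: upper {-}, lower {-}, prefactor -1/2. Verdict (x = -3): the I5 exponential reduction applies (the 0F0 exponential series at x = -3). Value: (-1/2) * e^(-3).

Key observation: t_0 being -1/2, the product of the first k integers (C = -1/2) is k!.
Adjacent-term ratio: r(k) = (-3) * 1 / [(k+1)] ; factor over Q: parameters, x = (-3), and C = -1/2.


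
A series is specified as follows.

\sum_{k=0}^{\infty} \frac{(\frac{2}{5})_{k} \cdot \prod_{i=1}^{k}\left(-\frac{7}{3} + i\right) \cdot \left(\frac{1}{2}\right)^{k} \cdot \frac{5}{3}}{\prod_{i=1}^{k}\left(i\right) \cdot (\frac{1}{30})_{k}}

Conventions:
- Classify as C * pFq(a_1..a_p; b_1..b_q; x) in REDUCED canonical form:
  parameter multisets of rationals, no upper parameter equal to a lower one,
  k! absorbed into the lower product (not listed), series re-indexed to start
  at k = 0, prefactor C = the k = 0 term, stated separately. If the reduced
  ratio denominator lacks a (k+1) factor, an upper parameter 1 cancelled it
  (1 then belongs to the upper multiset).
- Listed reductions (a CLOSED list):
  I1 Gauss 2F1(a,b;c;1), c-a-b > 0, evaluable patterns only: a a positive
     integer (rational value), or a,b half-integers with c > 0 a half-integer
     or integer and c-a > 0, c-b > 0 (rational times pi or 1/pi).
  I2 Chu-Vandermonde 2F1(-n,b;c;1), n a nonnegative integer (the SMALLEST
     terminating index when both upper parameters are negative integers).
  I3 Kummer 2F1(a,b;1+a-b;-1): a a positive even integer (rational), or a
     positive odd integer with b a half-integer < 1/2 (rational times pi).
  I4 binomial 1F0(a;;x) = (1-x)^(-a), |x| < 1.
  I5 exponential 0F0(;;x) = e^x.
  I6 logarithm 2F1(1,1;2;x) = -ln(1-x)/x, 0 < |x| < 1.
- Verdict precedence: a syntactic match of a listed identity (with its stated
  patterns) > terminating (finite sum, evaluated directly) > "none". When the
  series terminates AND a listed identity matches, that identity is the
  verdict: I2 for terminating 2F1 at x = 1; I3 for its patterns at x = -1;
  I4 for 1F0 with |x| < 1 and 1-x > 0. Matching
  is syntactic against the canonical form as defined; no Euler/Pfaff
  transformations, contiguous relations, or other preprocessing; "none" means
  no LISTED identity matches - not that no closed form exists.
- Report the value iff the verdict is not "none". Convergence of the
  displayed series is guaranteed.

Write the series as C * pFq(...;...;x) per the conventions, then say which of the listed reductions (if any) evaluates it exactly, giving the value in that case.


Prefactor \frac{5}{3}, argument \frac{1}{2}: 2F1 with upper {-\frac{4}{3}, \frac{2}{5}} over lower {\frac{1}{30}}. Verdict: none - this 2F1 at x = \frac{1}{2} matches no listed pattern, and upper {-\frac{4}{3}, \frac{2}{5}} holds no stopper.

Key observation: t_0 being \frac{5}{3}, the running product (C = 5/3, x = 1/2) telescopes to a rising factorial.
Adjacent-term ratio: r(k) = \frac{1}{2} * (k-\frac{4}{3}) (k+\frac{2}{5}) / [(k+\frac{1}{30}) (k+1)] - poly over poly, x = \frac{1}{2} from leading terms; C = \frac{5}{3} at k = 0.


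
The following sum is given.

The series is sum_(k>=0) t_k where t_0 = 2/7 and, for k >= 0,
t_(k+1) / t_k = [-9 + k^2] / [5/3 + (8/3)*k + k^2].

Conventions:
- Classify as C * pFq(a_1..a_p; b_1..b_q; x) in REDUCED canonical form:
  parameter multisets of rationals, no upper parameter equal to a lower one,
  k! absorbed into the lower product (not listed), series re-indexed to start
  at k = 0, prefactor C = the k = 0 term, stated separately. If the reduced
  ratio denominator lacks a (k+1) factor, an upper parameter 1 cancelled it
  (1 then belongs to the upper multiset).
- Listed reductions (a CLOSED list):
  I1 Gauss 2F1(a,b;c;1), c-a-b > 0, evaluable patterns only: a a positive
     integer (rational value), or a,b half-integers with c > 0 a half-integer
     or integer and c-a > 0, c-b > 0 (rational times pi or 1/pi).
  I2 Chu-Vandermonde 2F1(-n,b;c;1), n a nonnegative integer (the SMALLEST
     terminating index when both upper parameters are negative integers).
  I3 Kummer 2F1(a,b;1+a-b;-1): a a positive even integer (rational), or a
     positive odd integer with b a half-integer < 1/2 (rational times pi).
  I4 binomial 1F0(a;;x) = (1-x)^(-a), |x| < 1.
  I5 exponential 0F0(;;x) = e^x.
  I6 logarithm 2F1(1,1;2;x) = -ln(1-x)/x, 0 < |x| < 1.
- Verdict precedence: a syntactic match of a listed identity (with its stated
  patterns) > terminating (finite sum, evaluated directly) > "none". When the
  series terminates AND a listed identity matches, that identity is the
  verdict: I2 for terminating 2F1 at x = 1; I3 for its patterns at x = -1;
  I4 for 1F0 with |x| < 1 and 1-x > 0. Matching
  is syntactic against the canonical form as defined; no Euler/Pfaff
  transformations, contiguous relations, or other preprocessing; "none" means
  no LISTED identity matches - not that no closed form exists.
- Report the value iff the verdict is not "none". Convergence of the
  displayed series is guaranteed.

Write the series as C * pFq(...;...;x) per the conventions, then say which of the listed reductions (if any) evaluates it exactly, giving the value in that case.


Prefactor 2/7, argument 1: 2F1 with upper {-3, 3} over lower {5/3}. Verdict (x = 1): Vandermonde's identity (I2) applies (terminating 2F1 at x = 1 with n = 3, b = 3, c = 5/3). Its exact value is 2/385.

Key step: x = 1 and roots of the ratio polynomials (prefactor 2/7) are the negated parameters.
Adjacent-term ratio: r(k) = 1 * (k-3) (k+3) / [(k+5/3) (k+1)] - rational in k. x = 1; t_0 = 2/7; negate the roots.


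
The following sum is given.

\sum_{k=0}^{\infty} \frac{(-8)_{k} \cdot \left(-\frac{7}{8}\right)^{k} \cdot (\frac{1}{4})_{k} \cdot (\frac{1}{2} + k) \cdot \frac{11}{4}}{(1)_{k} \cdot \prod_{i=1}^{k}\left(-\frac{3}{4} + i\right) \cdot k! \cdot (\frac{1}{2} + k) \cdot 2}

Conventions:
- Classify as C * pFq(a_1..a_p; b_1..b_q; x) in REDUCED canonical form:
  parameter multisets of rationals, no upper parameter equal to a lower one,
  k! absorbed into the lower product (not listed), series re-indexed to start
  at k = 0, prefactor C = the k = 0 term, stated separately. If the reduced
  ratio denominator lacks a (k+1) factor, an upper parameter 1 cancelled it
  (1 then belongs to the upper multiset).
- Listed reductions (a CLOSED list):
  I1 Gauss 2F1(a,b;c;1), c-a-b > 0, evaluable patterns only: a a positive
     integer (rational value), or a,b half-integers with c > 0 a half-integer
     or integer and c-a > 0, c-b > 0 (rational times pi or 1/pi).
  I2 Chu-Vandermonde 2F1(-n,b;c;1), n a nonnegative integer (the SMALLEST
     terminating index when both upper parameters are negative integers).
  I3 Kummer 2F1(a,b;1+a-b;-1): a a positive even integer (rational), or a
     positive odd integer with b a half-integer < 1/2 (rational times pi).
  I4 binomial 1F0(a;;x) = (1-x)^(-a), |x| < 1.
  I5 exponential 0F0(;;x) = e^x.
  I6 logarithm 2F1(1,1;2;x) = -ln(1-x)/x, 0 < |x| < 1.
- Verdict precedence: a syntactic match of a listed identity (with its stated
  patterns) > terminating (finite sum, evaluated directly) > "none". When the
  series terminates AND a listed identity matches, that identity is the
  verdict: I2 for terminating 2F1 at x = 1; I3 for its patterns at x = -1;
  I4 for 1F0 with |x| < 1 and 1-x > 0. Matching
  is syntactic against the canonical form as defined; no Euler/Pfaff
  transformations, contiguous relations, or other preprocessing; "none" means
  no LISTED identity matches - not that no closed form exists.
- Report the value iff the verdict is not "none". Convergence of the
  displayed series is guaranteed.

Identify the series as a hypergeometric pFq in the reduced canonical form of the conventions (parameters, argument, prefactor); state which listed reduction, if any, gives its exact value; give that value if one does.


Classification (C = \frac{11}{8}): 1F1 with upper {-8}, lower {1}, argument x = -\frac{7}{8}. Verdict: terminating. With -8 upstairs the series is a 9-term polynomial sum; evaluated term by term. Its exact value is \frac{28635736873117}{773094113280}.

First insight: t_0 being \frac{11}{8}, the constant factors (C = 11/8, x = -7/8) combine into one prefactor.
Step ratio: r(k) = -\frac{7}{8} * (k-8) / [(k+1) (k+1)] - rational; roots negated = parameters, x = -\frac{7}{8}, C = \frac{11}{8}.


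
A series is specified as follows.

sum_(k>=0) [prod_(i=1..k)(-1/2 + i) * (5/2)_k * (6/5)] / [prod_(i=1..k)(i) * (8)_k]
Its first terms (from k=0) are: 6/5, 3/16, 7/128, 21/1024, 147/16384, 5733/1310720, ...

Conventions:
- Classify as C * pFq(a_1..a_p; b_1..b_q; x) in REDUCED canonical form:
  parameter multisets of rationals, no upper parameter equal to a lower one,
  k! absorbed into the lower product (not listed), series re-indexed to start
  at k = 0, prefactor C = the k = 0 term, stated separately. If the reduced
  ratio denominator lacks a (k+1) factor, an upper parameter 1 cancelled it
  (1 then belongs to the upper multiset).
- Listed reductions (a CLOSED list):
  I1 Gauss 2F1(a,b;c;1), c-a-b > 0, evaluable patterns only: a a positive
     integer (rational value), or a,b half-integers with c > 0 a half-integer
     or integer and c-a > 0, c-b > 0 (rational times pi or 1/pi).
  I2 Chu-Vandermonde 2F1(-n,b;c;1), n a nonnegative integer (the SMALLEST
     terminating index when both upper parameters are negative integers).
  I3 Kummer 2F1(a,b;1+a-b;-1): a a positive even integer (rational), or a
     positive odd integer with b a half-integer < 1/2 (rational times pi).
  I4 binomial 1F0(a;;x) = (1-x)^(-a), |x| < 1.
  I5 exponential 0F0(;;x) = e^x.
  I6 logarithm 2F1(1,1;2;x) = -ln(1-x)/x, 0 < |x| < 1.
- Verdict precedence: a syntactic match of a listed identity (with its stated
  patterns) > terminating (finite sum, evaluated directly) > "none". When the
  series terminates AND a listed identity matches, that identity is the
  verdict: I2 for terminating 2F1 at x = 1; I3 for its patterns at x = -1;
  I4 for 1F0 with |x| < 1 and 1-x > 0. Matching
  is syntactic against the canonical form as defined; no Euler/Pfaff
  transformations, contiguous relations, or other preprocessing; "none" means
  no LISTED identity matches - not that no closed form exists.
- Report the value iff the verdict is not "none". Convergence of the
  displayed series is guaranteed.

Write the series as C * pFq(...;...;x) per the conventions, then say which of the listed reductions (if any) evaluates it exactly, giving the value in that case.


Reduced: x = 1, 2F1, upper = {1/2, 5/2}, lower = {8}, C = 6/5. Verdict: Gauss (I1, half-integer pattern) matches (x = 1; upper {1/2, 5/2} half-integers, c = 8 in the evaluable pattern). Its exact value is (1048576/225225) / pi.

Key observation: t_0 being 6/5, the product of the first k integers (C = 6/5, x = 1) is k!.
Adjacent-term ratio: r(k) = 1 * (k+1/2) (k+5/2) / [(k+8) (k+1)] - rational in k, leading ratio 1; with t_0 = 6/5, classification follows.


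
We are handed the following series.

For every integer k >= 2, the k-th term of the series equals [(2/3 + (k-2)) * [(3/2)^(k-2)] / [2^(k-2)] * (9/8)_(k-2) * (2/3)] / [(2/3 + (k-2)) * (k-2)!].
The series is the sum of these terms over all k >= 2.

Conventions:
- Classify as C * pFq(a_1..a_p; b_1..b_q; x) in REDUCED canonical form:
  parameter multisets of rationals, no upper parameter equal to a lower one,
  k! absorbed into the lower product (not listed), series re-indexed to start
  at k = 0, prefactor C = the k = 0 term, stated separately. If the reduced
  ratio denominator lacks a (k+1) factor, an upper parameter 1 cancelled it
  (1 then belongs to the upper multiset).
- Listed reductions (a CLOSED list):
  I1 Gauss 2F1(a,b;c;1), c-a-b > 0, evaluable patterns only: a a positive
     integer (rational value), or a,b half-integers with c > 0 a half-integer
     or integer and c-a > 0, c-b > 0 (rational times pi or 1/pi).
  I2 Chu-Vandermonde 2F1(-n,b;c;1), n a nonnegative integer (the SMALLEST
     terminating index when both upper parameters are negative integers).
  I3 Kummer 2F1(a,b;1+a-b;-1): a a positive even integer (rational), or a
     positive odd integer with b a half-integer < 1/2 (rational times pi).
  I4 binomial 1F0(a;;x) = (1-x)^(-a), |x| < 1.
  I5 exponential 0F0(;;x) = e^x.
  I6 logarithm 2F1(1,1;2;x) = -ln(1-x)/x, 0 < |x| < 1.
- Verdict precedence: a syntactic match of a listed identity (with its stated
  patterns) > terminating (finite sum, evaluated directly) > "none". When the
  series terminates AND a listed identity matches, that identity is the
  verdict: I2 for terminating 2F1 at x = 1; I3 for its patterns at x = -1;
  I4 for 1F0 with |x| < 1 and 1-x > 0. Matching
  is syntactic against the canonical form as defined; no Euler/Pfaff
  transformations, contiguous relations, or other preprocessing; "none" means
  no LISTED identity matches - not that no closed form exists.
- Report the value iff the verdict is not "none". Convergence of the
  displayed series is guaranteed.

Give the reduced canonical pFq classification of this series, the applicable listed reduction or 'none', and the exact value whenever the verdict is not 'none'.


The tell: from the first term 2/3: the two k-th powers (C = 2/3, x = 3/4) combine into one argument.
Consecutive-term ratio: r(k) = (3/4) * (k+9/8) / [(k+1)] - rational; roots negated = parameters, x = (3/4), C = 2/3.

Canonical form: C = 2/3 times 1F0 with upper {9/8}, lower {-}, x = 3/4. Verdict at x = 3/4: the binomial series (I4) matches (the 1F0 binomial series: exponent -9/8, x = 3/4). Sum: (2/3) * (1/4)^(-9/8).


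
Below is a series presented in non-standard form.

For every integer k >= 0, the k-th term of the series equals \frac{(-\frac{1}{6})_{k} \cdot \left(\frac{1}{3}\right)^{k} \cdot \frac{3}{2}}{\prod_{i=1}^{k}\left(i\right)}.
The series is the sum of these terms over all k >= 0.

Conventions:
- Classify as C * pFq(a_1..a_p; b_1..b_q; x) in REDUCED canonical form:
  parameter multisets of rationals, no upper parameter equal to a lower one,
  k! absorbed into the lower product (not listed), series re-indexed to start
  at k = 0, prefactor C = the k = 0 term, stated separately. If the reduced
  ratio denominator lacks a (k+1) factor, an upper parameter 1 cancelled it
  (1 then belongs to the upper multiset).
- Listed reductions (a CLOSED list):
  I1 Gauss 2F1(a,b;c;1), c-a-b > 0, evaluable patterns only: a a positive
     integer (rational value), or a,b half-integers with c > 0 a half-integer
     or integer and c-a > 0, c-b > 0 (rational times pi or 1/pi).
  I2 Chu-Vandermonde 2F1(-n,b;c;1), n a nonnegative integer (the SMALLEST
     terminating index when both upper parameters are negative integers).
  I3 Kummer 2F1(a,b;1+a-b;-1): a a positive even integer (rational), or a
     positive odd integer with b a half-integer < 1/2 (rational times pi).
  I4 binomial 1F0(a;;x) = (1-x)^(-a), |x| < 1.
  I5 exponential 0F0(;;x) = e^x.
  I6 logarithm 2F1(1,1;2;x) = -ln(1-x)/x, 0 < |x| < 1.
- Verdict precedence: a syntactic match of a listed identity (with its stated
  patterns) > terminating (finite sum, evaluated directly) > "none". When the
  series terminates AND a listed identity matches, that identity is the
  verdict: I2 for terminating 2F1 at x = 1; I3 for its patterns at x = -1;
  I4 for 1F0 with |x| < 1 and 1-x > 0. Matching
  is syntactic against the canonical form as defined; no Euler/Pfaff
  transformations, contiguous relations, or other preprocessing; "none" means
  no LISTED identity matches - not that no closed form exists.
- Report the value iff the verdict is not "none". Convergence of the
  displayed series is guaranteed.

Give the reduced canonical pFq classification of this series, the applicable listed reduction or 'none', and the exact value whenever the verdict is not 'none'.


x = \frac{1}{3} here; the reduced form reads 1F0, upper {-\frac{1}{6}}, lower {-}, C = \frac{3}{2}. Verdict: binomial (I4) matches (the 1F0 binomial series: exponent 1/6, x = \frac{1}{3}). Hence: \frac{3}{2} \cdot \left(\frac{2}{3}\right)^{\frac{1}{6}}.

The tell: t_0 being \frac{3}{2}, the product of the first k integers (prefactor 3/2) is k!.
Adjacent-term ratio: r(k) = \frac{1}{3} * (k-\frac{1}{6}) / [(k+1)] ; factor over Q: parameters, x = \frac{1}{3}, and C = \frac{3}{2}.


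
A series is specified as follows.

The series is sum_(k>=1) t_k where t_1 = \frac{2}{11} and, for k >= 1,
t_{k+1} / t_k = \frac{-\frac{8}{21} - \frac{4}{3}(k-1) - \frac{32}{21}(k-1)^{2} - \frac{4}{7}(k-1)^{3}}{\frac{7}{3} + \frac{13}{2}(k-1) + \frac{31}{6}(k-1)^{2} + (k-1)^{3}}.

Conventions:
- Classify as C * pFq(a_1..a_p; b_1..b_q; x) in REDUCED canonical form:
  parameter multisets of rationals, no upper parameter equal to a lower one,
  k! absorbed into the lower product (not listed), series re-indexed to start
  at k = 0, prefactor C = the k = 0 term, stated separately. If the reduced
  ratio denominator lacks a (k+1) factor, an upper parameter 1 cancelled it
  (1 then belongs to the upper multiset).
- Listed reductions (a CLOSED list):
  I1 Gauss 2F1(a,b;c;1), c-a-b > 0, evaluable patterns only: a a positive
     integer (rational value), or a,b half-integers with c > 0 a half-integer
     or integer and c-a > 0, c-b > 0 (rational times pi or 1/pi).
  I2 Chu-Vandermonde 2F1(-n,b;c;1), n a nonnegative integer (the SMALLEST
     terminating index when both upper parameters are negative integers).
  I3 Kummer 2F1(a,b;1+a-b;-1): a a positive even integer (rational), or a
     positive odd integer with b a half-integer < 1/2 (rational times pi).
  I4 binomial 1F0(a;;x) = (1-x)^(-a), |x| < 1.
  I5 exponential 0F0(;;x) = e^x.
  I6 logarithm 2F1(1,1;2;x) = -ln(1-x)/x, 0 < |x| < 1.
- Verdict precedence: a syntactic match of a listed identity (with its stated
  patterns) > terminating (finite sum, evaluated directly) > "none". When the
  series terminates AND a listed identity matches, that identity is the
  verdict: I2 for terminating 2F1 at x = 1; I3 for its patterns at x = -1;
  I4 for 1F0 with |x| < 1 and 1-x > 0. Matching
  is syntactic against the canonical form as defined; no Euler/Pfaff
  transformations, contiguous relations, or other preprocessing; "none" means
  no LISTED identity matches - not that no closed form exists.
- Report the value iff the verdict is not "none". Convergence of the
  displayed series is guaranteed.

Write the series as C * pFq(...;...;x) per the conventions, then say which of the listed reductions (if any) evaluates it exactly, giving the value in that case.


Structural cue: t_0 being \frac{2}{11}, factor the ratio over Q (prefactor 2/11): negated roots = parameters.
Step ratio: r(k) = -\frac{4}{7} * (k+1) (k+1) / [(k+\frac{7}{2}) (k+1)] - rational in k. x = -\frac{4}{7}; t_0 = \frac{2}{11}; negate the roots.

At argument -\frac{4}{7}: a 2F1 with upper {1, 1}, lower {\frac{7}{2}}, scaled by C = \frac{2}{11}. Verdict: none (x = -\frac{4}{7}): each listed identity misses the multisets {1, 1} ; {\frac{7}{2}}.


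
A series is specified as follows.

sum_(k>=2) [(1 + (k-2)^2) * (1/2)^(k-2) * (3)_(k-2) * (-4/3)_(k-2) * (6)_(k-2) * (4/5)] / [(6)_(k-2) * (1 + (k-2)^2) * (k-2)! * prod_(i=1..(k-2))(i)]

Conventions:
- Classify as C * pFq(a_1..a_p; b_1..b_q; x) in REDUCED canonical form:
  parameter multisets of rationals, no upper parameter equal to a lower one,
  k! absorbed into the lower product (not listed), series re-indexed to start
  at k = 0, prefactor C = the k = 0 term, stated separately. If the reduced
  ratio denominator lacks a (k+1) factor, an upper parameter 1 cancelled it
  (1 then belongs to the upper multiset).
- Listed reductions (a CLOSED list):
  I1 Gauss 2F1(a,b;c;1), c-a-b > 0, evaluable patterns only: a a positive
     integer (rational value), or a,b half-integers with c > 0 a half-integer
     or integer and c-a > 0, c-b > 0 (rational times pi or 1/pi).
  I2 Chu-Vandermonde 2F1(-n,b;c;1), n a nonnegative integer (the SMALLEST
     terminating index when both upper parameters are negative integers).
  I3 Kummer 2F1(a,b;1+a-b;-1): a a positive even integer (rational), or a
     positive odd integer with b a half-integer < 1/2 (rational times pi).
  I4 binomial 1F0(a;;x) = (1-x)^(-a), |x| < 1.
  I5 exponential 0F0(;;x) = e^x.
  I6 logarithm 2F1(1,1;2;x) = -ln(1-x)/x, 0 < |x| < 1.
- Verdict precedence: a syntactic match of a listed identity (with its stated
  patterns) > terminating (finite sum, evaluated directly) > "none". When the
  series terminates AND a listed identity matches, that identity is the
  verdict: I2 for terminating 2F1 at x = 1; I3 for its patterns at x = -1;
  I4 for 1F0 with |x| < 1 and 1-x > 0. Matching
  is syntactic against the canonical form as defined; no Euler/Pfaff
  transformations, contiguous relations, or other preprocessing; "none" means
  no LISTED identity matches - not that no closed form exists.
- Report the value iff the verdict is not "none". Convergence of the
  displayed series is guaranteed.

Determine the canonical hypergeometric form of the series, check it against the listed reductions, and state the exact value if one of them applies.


Classification (C = 4/5): 2F1 with upper {-4/3, 3}, lower {1}, argument x = 1/2. Verdict: none. Every listed pattern misses the 2F1 form at 1/2, upper {-4/3, 3}.

Key step: t_0 being 4/5, the factor k^2 + 1 cancels (top and bottom), leaving C = 4/5, x = 1/2.
Step ratio: r(k) = (1/2) * (k-4/3) (k+3) / [(k+1) (k+1)] - rational in k. x = (1/2); t_0 = 4/5; negate the roots.
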